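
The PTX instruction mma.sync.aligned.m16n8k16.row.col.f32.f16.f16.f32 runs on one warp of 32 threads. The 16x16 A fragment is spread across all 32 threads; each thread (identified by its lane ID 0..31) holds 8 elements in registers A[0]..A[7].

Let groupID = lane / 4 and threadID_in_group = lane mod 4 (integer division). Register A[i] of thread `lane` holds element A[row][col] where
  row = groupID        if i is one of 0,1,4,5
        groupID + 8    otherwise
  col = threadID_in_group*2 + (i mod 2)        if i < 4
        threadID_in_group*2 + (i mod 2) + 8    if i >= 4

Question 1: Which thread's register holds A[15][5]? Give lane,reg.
30,3

r=15->g=7,rb=1  c=5->cb=0,t=2,b0=1
L=7*4+2=30  i=0*4+1*2+1=3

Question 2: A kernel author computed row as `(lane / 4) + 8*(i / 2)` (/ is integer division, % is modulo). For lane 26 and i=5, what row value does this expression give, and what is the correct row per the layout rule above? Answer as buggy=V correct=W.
`(lane / 4) + 8*(i / 2)`[26,5]->22
lane 26->26/4=6, 26 mod 4=2
i=5  r:6+0->6  c:2·2+1+8->13
row: 22 vs 6

buggy=22 correct=6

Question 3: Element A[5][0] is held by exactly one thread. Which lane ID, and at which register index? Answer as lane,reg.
r=5→G=5,rhi=0  c=0→chi=0,T=0,p=0
L=5*4+0=20  i=0*4+0*2+0=0

20,0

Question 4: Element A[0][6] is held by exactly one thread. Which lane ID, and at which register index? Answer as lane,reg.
r:0=>grp=0,rB=0  c:6=>cB=0,tig=3,lo=0
L=0*4+3=3  i=0*4+0*2+0=0

3,0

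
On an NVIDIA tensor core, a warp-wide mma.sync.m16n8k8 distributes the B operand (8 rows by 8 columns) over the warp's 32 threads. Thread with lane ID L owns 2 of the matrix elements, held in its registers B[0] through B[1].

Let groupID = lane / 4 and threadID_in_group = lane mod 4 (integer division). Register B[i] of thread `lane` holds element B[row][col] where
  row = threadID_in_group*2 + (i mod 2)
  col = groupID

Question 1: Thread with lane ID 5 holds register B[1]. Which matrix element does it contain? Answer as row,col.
lane 5: G=1 (5/4), T=1 (5%4)
i=1: r=1*2+1=3, c=G=1

3,1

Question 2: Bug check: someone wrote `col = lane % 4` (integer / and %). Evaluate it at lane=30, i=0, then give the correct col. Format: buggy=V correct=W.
`lane % 4`[30,0]->2
lane 30->30/4=7, 30 mod 4=2
i=0  r:2·2+0->4  c:7
col: 2 vs 7

buggy=2 correct=7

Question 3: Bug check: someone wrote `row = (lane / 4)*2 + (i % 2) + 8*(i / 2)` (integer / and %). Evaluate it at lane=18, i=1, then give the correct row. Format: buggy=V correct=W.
buggy=9 correct=5

`(lane / 4)*2 + (i % 2) + 8*(i / 2)`[18,1]→9
L=18→G=18>>2=4, T=18&3=2
[1]→row 2·2+1=5  col G=4
row: 9 vs 5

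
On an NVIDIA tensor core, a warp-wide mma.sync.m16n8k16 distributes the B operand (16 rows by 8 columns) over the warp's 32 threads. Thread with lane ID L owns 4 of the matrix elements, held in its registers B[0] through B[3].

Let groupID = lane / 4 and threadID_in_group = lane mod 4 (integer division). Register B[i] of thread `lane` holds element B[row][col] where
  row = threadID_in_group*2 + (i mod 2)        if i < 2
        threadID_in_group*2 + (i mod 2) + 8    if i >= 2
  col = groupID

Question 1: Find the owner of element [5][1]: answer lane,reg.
c=1→G=1  r=5→rhi=0,T=2,p=1
L=1*4+2=6  i=0*2+1=1

6,1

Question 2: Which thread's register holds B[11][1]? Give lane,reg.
c=1->g=1  r=11->rb=1,t=1,b0=1
L=1*4+1=5  i=1*2+1=3

5,3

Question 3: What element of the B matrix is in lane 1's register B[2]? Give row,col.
10,0

1: g=0,t=1
[2] (1*2+0+8,0) = (10,0)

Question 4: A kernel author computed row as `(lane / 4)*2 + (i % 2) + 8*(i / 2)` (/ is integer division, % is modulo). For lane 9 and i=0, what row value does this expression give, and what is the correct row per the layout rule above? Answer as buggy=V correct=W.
buggy=4 correct=2

`(lane / 4)*2 + (i % 2) + 8*(i / 2)`[9,0]⇒4
lane 9⇒9/4=2, 9 mod 4=1
i=0  r:2·1+0+0⇒2  c:2
row: 4 vs 2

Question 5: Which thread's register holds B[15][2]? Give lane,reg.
c: 2->gid=2  r: 15->r8=1,tid=3,i&1=1
L=2*4+3=11  i=1*2+1=3

11,3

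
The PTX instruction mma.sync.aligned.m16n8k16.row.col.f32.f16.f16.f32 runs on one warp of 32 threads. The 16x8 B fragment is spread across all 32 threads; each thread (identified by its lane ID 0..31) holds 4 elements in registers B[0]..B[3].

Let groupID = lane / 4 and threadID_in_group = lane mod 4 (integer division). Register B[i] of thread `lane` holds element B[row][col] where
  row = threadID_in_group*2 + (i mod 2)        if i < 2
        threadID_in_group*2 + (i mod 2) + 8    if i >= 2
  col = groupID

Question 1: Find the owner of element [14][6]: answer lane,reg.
27,2

c:6=>grp=6  r:14=>rB=1,tig=3,lo=0
L=6*4+3=27  i=1*2+0=2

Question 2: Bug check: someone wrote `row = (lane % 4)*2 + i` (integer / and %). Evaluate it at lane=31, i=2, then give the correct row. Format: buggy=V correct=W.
buggy=8 correct=14

`(lane % 4)*2 + i`[31,2]->8
L=31->g=31>>2=7, t=31&3=3
[2]->row 3·2+0+8=14  col g=7
row: 8 vs 14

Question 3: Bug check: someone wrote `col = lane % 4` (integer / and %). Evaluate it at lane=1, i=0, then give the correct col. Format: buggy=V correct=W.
`lane % 4`[1,0]->1
1: gid=0,tid=1
[0] (1*2+0+0,0) = (2,0)
col: 1 vs 0

buggy=1 correct=0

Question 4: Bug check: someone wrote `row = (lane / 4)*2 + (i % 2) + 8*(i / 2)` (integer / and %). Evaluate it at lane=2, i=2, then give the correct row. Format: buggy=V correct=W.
buggy=8 correct=12

`(lane / 4)*2 + (i % 2) + 8*(i / 2)`[2,2]⇒8
lane 2: gr=0 (2/4), th=2 (2%4)
i=2: r=2*2+0+8=12, c=gr=0
row: 8 vs 12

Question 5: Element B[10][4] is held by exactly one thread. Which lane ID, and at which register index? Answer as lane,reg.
c=4⇒gr=4  r=10⇒Rb=1,th=1,odd=0
L=4*4+1=17  i=1*2+0=2

17,2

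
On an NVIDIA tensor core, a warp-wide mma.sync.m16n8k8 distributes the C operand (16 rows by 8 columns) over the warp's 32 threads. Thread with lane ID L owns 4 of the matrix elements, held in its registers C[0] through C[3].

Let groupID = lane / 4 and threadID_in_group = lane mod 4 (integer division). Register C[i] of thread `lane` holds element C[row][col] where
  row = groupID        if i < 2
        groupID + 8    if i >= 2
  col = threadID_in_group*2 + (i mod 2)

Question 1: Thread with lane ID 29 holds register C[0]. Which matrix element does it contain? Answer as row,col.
lane 29->29/4=7, 29 mod 4=1
i=0  r:7+0->7  c:2·1+0->2

7,2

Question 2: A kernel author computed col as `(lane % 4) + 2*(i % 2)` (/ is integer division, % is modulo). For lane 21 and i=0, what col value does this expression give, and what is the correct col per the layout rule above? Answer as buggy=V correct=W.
`(lane % 4) + 2*(i % 2)`[21,0]->1
L=21->g=21>>2=5, t=21&3=1
[0]->row 5+0=5  col 1·2+0=2
col: 1 vs 2

buggy=1 correct=2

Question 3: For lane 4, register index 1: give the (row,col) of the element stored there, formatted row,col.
1,1

lane 4->4/4=1, 4 mod 4=0
i=1  r:1+0->1  c:2·0+1->1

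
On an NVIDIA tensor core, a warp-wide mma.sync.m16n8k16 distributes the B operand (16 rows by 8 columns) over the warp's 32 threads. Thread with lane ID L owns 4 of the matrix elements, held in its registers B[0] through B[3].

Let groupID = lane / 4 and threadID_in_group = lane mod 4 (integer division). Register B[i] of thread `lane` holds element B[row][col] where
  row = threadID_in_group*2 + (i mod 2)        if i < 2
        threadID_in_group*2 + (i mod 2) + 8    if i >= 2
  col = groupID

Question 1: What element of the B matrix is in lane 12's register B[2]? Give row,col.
lane 12: g=3 (12/4), t=0 (12%4)
i=2: r=0*2+0+8=8, c=g=3

8,3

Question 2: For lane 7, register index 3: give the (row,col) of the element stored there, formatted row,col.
7: g=1,t=3
[3] (3*2+1+8,1) = (15,1)

15,1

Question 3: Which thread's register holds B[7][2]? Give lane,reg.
c=2→G=2  r=7→rhi=0,T=3,p=1
L=2*4+3=11  i=0*2+1=1

11,1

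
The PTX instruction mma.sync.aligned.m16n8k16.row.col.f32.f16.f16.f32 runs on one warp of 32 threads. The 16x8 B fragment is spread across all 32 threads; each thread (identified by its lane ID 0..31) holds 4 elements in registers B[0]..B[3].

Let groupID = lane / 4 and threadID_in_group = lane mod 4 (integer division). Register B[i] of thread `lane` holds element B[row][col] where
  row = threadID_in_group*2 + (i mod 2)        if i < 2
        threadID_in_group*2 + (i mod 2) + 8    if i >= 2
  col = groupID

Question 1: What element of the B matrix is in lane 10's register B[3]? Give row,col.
13,2

L=10=>grp=10>>2=2, tig=10&3=2
[3]=>row 2·2+1+8=13  col grp=2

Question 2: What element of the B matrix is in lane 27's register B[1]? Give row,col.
27: g=6,t=3
[1] (3*2+1+0,6) = (7,6)

7,6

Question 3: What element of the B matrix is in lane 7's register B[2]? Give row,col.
lane 7->7/4=1, 7 mod 4=3
i=2  r:2·3+0+8->14  c:1

14,1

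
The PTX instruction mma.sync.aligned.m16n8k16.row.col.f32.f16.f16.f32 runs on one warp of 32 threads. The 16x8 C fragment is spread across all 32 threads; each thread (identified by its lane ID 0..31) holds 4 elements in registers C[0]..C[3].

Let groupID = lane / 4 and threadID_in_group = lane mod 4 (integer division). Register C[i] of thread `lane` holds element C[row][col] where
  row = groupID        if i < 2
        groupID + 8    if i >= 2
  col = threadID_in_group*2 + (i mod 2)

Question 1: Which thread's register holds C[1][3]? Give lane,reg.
r=1->g=1,rb=0  c=3->t=1,b0=1
L=1*4+1=5  i=0*2+1=1

5,1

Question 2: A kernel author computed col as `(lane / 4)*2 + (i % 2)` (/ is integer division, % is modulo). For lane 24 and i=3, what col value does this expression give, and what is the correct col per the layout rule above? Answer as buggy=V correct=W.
`(lane / 4)*2 + (i % 2)`[24,3]=>13
lane 24=>24/4=6, 24 mod 4=0
i=3  r:6+8=>14  c:2·0+1=>1
col: 13 vs 1

buggy=13 correct=1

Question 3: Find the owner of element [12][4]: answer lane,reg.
r=12->g=4,rb=1  c=4->t=2,b0=0
L=4*4+2=18  i=1*2+0=2

18,2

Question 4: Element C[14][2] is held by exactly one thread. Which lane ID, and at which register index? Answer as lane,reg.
r: 14->gid=6,r8=1  c: 2->tid=1,i&1=0
L=6*4+1=25  i=1*2+0=2

25,2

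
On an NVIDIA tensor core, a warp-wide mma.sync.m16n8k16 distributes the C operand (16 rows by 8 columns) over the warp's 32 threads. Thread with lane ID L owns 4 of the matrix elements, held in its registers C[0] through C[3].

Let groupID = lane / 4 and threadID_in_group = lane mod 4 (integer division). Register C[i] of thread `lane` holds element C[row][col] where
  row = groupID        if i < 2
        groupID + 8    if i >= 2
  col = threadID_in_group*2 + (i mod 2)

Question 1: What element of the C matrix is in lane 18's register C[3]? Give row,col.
12,5

lane 18: G=4 (18/4), T=2 (18%4)
i=3: r=4+8=12, c=2*2+1=5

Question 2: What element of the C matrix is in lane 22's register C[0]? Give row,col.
lane 22: g=5 (22/4), t=2 (22%4)
i=0: r=5+0=5, c=2*2+0=4

5,4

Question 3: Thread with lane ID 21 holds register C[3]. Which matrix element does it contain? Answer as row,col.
L=21→G=21>>2=5, T=21&3=1
[3]→row 5+8=13  col 1·2+1=3

13,3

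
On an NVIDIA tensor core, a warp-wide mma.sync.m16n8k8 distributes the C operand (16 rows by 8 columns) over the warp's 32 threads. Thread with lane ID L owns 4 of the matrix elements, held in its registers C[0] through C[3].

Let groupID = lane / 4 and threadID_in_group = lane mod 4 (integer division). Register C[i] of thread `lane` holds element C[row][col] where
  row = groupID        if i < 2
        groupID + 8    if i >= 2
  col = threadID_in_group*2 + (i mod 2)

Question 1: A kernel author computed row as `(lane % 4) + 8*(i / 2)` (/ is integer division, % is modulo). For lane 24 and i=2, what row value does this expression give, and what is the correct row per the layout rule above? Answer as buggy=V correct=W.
buggy=8 correct=14

`(lane % 4) + 8*(i / 2)`[24,2]⇒8
lane 24⇒24/4=6, 24 mod 4=0
i=2  r:6+8⇒14  c:2·0+0⇒0
row: 8 vs 14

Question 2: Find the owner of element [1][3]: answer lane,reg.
5,1

r:1=>grp=1,rB=0  c:3=>tig=1,lo=1
L=1*4+1=5  i=0*2+1=1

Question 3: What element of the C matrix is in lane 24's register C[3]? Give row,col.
14,1

lane 24⇒24/4=6, 24 mod 4=0
i=3  r:6+8⇒14  c:2·0+1⇒1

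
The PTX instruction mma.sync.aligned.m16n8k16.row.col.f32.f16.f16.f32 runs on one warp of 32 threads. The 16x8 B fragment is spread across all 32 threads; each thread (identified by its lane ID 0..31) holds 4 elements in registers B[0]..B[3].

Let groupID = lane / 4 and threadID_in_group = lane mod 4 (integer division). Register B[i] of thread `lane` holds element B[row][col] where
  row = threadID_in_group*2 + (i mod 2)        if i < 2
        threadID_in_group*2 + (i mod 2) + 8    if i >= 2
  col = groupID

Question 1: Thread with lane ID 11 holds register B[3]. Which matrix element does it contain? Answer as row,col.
L=11=>grp=11>>2=2, tig=11&3=3
[3]=>row 3·2+1+8=15  col grp=2

15,2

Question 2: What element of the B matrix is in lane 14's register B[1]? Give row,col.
L=14→G=14>>2=3, T=14&3=2
[1]→row 2·2+1+0=5  col G=3

5,3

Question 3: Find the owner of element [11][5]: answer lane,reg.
21,3

c: 5->gid=5  r: 11->r8=1,tid=1,i&1=1
L=5*4+1=21  i=1*2+1=3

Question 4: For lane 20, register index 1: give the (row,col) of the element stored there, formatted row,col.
lane 20: gid=5 (20/4), tid=0 (20%4)
i=1: r=0*2+1+0=1, c=gid=5

1,5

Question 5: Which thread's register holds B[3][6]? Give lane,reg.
c=6⇒gr=6  r=3⇒Rb=0,th=1,odd=1
L=6*4+1=25  i=0*2+1=1

25,1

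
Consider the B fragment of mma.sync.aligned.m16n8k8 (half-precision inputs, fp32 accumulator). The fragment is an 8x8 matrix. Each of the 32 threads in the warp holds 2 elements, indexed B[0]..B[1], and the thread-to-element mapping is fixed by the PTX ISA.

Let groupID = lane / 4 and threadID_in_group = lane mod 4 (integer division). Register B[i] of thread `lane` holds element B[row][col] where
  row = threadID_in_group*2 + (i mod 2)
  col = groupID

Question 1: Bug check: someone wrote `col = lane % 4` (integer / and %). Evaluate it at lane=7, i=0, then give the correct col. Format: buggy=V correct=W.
`lane % 4`[7,0]⇒3
lane 7: gr=1 (7/4), th=3 (7%4)
i=0: r=3*2+0=6, c=gr=1
col: 3 vs 1

buggy=3 correct=1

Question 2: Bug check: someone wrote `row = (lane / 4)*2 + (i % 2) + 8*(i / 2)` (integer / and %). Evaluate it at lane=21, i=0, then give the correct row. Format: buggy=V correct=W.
`(lane / 4)*2 + (i % 2) + 8*(i / 2)`[21,0]⇒10
21: gr=5,th=1
[0] (1*2+0,5) = (2,5)
row: 10 vs 2

buggy=10 correct=2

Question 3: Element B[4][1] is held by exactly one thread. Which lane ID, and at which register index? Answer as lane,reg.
6,0

c=1→G=1  r=4→T=2,p=0
L=1*4+2=6  i=0=0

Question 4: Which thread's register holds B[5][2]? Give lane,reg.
10,1

c:2=>grp=2  r:5=>tig=2,lo=1
L=2*4+2=10  i=1=1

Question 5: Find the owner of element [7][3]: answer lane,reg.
15,1

c: 3->gid=3  r: 7->tid=3,i&1=1
L=3*4+3=15  i=1=1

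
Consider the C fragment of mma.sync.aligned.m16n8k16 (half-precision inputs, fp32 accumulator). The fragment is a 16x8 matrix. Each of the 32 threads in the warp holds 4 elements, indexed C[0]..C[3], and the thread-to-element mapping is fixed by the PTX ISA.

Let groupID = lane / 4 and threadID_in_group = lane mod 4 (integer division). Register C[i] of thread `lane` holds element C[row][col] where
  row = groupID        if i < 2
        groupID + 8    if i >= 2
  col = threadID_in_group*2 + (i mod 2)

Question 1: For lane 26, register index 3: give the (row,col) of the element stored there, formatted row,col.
14,5

26: gr=6,th=2
[3] (6+8,2*2+1) = (14,5)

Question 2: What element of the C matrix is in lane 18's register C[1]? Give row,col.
lane 18->18/4=4, 18 mod 4=2
i=1  r:4+0->4  c:2·2+1->5

4,5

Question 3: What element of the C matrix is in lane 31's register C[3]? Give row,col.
15,7

lane 31: g=7 (31/4), t=3 (31%4)
i=3: r=7+8=15, c=3*2+1=7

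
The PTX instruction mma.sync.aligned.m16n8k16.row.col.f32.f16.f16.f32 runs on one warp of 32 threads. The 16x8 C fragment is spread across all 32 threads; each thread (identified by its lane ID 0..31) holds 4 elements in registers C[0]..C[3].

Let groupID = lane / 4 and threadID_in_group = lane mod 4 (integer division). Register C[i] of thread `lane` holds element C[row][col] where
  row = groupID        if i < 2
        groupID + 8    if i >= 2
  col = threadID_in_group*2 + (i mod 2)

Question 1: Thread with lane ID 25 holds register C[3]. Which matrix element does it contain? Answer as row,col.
14,3

lane 25=>25/4=6, 25 mod 4=1
i=3  r:6+8=>14  c:2·1+1=>3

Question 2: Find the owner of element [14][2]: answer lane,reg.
r:14=>grp=6,rB=1  c:2=>tig=1,lo=0
L=6*4+1=25  i=1*2+0=2

25,2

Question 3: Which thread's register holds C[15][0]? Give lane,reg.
28,2

r: 15->gid=7,r8=1  c: 0->tid=0,i&1=0
L=7*4+0=28  i=1*2+0=2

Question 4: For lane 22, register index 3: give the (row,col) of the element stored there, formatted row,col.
13,5

L=22->g=22>>2=5, t=22&3=2
[3]->row 5+8=13  col 2·2+1=5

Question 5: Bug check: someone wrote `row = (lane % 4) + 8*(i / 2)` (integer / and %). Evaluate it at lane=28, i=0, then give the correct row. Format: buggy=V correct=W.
buggy=0 correct=7

`(lane % 4) + 8*(i / 2)`[28,0]=>0
lane 28=>28/4=7, 28 mod 4=0
i=0  r:7+0=>7  c:2·0+0=>0
row: 0 vs 7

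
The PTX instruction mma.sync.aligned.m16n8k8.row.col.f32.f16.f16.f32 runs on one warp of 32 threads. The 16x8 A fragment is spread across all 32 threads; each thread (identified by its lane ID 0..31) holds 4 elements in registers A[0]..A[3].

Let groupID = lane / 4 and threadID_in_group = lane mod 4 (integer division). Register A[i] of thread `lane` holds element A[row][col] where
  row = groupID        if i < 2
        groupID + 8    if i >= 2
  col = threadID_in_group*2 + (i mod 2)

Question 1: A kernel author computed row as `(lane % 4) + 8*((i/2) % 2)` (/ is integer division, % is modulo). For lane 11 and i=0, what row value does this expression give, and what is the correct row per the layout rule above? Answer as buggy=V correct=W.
buggy=3 correct=2

`(lane % 4) + 8*((i/2) % 2)`[11,0]->3
11: g=2,t=3
[0] (2+0,3*2+0) = (2,6)
row: 3 vs 2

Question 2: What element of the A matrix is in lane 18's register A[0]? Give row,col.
4,4

lane 18->18/4=4, 18 mod 4=2
i=0  r:4+0->4  c:2·2+0->4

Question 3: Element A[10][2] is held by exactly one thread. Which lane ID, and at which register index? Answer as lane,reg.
r=10→G=2,rhi=1  c=2→T=1,p=0
L=2*4+1=9  i=1*2+0=2

9,2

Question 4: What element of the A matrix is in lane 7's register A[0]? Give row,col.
1,6

7: gid=1,tid=3
[0] (1+0,3*2+0) = (1,6)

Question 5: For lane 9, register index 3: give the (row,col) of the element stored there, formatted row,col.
10,3

lane 9→9/4=2, 9 mod 4=1
i=3  r:2+8→10  c:2·1+1→3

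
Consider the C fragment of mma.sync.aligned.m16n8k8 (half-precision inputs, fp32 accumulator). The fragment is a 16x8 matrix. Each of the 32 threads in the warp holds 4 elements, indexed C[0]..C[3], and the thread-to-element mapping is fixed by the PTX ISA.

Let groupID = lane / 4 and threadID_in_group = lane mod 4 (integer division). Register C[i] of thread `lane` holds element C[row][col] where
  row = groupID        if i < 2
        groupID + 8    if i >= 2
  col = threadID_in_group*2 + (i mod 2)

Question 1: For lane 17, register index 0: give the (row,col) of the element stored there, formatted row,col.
4,2

lane 17: grp=4 (17/4), tig=1 (17%4)
i=0: r=4+0=4, c=1*2+0=2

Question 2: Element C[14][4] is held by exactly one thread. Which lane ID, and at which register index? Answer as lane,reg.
26,2

r=14→G=6,rhi=1  c=4→T=2,p=0
L=6*4+2=26  i=1*2+0=2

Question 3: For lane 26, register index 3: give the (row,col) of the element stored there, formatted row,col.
lane 26: g=6 (26/4), t=2 (26%4)
i=3: r=6+8=14, c=2*2+1=5

14,5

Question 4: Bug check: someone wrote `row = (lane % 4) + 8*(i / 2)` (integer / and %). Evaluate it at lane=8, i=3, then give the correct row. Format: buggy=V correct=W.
buggy=8 correct=10

`(lane % 4) + 8*(i / 2)`[8,3]⇒8
L=8⇒gr=8>>2=2, th=8&3=0
[3]⇒row 2+8=10  col 0·2+1=1
row: 8 vs 10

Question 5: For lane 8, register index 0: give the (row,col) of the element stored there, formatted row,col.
2,0

lane 8: gr=2 (8/4), th=0 (8%4)
i=0: r=2+0=2, c=0*2+0=0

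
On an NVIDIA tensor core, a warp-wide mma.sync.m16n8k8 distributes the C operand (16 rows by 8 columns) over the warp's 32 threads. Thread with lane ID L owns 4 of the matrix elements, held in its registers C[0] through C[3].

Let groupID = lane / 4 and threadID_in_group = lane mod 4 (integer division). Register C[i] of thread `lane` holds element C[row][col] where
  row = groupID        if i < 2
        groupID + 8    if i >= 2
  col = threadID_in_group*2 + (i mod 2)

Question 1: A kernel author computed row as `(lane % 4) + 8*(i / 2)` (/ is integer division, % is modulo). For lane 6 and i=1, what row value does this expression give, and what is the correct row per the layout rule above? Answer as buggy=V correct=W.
`(lane % 4) + 8*(i / 2)`[6,1]=>2
L=6=>grp=6>>2=1, tig=6&3=2
[1]=>row 1+0=1  col 2·2+1=5
row: 2 vs 1

buggy=2 correct=1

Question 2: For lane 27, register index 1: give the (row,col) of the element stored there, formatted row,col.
L=27=>grp=27>>2=6, tig=27&3=3
[1]=>row 6+0=6  col 3·2+1=7

6,7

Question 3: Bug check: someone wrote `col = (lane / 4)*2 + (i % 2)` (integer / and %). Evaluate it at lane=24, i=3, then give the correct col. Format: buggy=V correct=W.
buggy=13 correct=1

`(lane / 4)*2 + (i % 2)`[24,3]->13
24: g=6,t=0
[3] (6+8,0*2+1) = (14,1)
col: 13 vs 1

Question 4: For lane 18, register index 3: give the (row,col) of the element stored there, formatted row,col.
18: grp=4,tig=2
[3] (4+8,2*2+1) = (12,5)

12,5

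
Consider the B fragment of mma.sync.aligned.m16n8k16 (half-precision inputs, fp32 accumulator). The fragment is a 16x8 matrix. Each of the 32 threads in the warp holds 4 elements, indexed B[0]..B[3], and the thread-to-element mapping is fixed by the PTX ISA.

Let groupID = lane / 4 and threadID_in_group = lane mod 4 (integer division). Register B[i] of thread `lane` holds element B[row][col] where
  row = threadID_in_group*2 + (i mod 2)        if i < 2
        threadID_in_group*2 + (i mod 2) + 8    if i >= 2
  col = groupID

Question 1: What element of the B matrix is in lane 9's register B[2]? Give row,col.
9: grp=2,tig=1
[2] (1*2+0+8,2) = (10,2)

10,2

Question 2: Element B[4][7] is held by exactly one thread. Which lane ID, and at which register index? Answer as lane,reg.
c: 7->gid=7  r: 4->r8=0,tid=2,i&1=0
L=7*4+2=30  i=0*2+0=0

30,0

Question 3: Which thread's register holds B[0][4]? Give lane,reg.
c: 4->gid=4  r: 0->r8=0,tid=0,i&1=0
L=4*4+0=16  i=0*2+0=0

16,0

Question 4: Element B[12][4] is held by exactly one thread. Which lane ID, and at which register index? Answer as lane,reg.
18,2

c=4⇒gr=4  r=12⇒Rb=1,th=2,odd=0
L=4*4+2=18  i=1*2+0=2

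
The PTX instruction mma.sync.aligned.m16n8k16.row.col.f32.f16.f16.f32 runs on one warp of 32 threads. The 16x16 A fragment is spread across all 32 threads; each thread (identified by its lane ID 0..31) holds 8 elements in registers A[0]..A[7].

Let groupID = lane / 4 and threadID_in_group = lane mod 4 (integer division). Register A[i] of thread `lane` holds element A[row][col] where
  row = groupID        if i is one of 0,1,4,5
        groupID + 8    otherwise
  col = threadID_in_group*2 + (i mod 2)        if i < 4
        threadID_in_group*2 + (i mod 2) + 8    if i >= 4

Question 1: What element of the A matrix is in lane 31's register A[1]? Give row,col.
L=31→G=31>>2=7, T=31&3=3
[1]→row 7+0=7  col 3·2+1+0=7

7,7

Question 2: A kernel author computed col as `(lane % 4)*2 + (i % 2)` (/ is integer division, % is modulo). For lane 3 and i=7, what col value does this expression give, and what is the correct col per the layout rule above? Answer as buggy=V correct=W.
`(lane % 4)*2 + (i % 2)`[3,7]->7
lane 3: g=0 (3/4), t=3 (3%4)
i=7: r=0+8=8, c=3*2+1+8=15
col: 7 vs 15

buggy=7 correct=15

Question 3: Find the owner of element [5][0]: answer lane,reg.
r: 5->gid=5,r8=0  c: 0->c8=0,tid=0,i&1=0
L=5*4+0=20  i=0*4+0*2+0=0

20,0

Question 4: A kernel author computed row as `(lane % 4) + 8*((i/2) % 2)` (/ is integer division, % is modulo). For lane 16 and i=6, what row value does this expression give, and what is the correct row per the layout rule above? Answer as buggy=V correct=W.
buggy=8 correct=12

`(lane % 4) + 8*((i/2) % 2)`[16,6]⇒8
16: gr=4,th=0
[6] (4+8,0*2+0+8) = (12,8)
row: 8 vs 12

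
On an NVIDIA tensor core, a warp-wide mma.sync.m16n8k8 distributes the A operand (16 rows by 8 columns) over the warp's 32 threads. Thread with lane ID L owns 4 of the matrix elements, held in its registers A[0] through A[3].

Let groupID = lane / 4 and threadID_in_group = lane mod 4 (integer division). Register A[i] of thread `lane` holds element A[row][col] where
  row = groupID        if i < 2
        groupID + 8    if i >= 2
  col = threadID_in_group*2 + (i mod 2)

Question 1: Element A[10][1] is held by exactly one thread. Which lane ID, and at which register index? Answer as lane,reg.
r=10→G=2,rhi=1  c=1→T=0,p=1
L=2*4+0=8  i=1*2+1=3

8,3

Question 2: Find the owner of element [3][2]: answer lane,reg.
r=3→G=3,rhi=0  c=2→T=1,p=0
L=3*4+1=13  i=0*2+0=0

13,0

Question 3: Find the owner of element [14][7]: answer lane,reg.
r=14→G=6,rhi=1  c=7→T=3,p=1
L=6*4+3=27  i=1*2+1=3

27,3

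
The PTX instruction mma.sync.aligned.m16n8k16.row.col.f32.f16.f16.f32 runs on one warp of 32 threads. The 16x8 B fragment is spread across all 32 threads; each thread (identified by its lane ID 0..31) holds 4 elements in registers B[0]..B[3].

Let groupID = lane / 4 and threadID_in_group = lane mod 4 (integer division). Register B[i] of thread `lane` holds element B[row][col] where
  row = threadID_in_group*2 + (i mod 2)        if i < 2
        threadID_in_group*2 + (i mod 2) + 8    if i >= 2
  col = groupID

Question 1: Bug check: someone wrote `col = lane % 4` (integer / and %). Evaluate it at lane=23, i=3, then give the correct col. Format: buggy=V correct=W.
`lane % 4`[23,3]→3
23: G=5,T=3
[3] (3*2+1+8,5) = (15,5)
col: 3 vs 5

buggy=3 correct=5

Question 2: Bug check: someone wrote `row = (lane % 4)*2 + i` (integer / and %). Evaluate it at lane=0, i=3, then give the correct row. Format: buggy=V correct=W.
`(lane % 4)*2 + i`[0,3]->3
L=0->g=0>>2=0, t=0&3=0
[3]->row 0·2+1+8=9  col g=0
row: 3 vs 9

buggy=3 correct=9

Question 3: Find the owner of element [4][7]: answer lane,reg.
c=7⇒gr=7  r=4⇒Rb=0,th=2,odd=0
L=7*4+2=30  i=0*2+0=0

30,0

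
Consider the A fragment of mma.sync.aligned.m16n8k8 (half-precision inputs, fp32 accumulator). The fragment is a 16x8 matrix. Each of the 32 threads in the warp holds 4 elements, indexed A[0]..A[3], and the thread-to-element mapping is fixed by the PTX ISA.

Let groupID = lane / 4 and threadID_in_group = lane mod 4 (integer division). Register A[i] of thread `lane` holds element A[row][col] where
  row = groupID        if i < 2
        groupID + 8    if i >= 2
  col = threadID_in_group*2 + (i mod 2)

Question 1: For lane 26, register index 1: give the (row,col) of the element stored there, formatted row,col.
lane 26: grp=6 (26/4), tig=2 (26%4)
i=1: r=6+0=6, c=2*2+1=5

6,5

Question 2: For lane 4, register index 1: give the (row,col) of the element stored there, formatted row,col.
1,1

lane 4->4/4=1, 4 mod 4=0
i=1  r:1+0->1  c:2·0+1->1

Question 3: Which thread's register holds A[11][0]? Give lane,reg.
12,2

r=11->g=3,rb=1  c=0->t=0,b0=0
L=3*4+0=12  i=1*2+0=2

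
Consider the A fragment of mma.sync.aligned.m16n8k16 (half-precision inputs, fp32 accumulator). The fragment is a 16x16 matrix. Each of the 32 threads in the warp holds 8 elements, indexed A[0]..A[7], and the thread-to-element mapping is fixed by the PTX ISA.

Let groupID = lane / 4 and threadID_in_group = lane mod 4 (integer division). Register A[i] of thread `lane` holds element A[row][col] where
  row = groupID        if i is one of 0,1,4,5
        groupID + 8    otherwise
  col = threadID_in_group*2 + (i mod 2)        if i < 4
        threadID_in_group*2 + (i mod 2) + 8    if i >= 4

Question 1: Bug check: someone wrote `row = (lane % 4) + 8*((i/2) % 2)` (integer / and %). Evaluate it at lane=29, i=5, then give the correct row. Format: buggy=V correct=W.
`(lane % 4) + 8*((i/2) % 2)`[29,5]⇒1
lane 29⇒29/4=7, 29 mod 4=1
i=5  r:7+0⇒7  c:2·1+1+8⇒11
row: 1 vs 7

buggy=1 correct=7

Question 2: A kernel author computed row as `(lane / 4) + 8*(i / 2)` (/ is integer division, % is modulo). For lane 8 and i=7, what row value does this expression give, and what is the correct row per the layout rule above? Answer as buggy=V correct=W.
`(lane / 4) + 8*(i / 2)`[8,7]=>26
L=8=>grp=8>>2=2, tig=8&3=0
[7]=>row 2+8=10  col 0·2+1+8=9
row: 26 vs 10

buggy=26 correct=10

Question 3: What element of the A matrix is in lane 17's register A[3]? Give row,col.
12,3

L=17->gid=17>>2=4, tid=17&3=1
[3]->row 4+8=12  col 1·2+1+0=3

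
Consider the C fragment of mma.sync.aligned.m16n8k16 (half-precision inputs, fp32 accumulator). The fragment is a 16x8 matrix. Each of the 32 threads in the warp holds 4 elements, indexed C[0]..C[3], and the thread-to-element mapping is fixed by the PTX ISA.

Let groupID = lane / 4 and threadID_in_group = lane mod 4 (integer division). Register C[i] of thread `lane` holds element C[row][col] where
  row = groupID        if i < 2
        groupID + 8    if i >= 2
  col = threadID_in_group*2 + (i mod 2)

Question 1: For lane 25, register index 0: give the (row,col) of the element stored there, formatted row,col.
lane 25⇒25/4=6, 25 mod 4=1
i=0  r:6+0⇒6  c:2·1+0⇒2

6,2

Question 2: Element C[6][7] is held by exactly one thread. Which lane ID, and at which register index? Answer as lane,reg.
27,1

r:6=>grp=6,rB=0  c:7=>tig=3,lo=1
L=6*4+3=27  i=0*2+1=1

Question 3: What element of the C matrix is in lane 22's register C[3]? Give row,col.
lane 22->22/4=5, 22 mod 4=2
i=3  r:5+8->13  c:2·2+1->5

13,5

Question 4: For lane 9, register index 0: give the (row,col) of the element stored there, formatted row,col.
2,2

lane 9->9/4=2, 9 mod 4=1
i=0  r:2+0->2  c:2·1+0->2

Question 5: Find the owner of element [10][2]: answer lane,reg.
9,2

r=10→G=2,rhi=1  c=2→T=1,p=0
L=2*4+1=9  i=1*2+0=2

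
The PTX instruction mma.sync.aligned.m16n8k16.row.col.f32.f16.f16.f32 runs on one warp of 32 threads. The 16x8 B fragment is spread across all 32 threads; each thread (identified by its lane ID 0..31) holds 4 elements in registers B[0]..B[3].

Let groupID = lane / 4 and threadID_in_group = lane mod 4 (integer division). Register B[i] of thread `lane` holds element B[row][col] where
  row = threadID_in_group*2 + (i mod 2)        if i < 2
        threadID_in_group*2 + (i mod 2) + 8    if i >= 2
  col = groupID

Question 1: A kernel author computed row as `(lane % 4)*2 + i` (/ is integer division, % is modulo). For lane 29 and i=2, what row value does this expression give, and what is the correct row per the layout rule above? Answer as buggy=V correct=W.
`(lane % 4)*2 + i`[29,2]->4
29: gid=7,tid=1
[2] (1*2+0+8,7) = (10,7)
row: 4 vs 10

buggy=4 correct=10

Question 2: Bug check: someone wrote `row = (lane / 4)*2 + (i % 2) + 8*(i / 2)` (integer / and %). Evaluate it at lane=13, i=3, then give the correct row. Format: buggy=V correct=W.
buggy=15 correct=11

`(lane / 4)*2 + (i % 2) + 8*(i / 2)`[13,3]⇒15
13: gr=3,th=1
[3] (1*2+1+8,3) = (11,3)
row: 15 vs 11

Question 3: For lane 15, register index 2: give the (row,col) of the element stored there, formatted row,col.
lane 15: gr=3 (15/4), th=3 (15%4)
i=2: r=3*2+0+8=14, c=gr=3

14,3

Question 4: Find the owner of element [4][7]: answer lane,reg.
c: 7->gid=7  r: 4->r8=0,tid=2,i&1=0
L=7*4+2=30  i=0*2+0=0

30,0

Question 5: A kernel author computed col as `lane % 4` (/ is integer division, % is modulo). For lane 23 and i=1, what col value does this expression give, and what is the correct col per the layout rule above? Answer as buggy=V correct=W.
`lane % 4`[23,1]->3
L=23->gid=23>>2=5, tid=23&3=3
[1]->row 3·2+1+0=7  col gid=5
col: 3 vs 5

buggy=3 correct=5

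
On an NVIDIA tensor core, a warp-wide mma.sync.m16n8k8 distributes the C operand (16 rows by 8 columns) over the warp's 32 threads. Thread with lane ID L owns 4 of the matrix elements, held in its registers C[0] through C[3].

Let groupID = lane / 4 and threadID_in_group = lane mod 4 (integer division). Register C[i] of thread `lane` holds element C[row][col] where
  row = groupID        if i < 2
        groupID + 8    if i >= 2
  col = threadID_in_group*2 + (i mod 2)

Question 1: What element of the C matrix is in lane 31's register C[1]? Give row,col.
7,7

L=31->gid=31>>2=7, tid=31&3=3
[1]->row 7+0=7  col 3·2+1=7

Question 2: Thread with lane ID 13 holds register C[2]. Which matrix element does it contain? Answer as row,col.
11,2

13: g=3,t=1
[2] (3+8,1*2+0) = (11,2)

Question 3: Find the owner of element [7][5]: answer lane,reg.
r=7→G=7,rhi=0  c=5→T=2,p=1
L=7*4+2=30  i=0*2+1=1

30,1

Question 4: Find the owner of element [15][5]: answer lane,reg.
r=15→G=7,rhi=1  c=5→T=2,p=1
L=7*4+2=30  i=1*2+1=3

30,3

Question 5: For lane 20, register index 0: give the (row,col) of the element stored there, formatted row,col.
lane 20->20/4=5, 20 mod 4=0
i=0  r:5+0->5  c:2·0+0->0

5,0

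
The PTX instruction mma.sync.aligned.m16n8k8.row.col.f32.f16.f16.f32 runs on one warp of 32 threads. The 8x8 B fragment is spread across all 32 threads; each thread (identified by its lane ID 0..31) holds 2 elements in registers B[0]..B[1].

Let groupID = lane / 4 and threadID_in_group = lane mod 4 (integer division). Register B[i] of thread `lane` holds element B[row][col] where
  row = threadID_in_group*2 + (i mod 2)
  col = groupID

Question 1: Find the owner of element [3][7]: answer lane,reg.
29,1

c=7->g=7  r=3->t=1,b0=1
L=7*4+1=29  i=1=1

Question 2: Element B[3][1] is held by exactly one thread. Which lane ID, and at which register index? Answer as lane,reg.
c:1=>grp=1  r:3=>tig=1,lo=1
L=1*4+1=5  i=1=1

5,1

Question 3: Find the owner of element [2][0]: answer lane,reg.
1,0

c: 0->gid=0  r: 2->tid=1,i&1=0
L=0*4+1=1  i=0=0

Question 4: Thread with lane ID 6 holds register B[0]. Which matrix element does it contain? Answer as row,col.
6: gid=1,tid=2
[0] (2*2+0,1) = (4,1)

4,1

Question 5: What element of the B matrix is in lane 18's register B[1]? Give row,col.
lane 18: g=4 (18/4), t=2 (18%4)
i=1: r=2*2+1=5, c=g=4

5,4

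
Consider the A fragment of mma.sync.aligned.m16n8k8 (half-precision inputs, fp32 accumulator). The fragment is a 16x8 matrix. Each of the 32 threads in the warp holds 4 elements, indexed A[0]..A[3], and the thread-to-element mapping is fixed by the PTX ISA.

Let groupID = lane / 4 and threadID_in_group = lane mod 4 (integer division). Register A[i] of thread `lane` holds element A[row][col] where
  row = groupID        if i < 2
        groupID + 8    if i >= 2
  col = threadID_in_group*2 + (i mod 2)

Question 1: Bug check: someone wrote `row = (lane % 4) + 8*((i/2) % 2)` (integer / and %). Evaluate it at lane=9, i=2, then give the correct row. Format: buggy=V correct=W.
buggy=9 correct=10

`(lane % 4) + 8*((i/2) % 2)`[9,2]->9
lane 9: gid=2 (9/4), tid=1 (9%4)
i=2: r=2+8=10, c=1*2+0=2
row: 9 vs 10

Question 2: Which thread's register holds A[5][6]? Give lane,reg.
r=5->g=5,rb=0  c=6->t=3,b0=0
L=5*4+3=23  i=0*2+0=0

23,0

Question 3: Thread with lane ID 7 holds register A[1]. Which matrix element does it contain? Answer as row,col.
L=7→G=7>>2=1, T=7&3=3
[1]→row 1+0=1  col 3·2+1=7

1,7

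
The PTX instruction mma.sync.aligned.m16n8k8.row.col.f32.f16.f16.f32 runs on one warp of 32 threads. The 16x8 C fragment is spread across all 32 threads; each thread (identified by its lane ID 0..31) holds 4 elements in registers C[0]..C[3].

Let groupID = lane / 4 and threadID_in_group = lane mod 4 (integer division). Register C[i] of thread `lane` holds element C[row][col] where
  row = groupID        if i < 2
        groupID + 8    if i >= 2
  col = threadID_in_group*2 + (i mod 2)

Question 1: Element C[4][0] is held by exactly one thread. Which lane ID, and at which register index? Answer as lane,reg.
16,0

r=4->g=4,rb=0  c=0->t=0,b0=0
L=4*4+0=16  i=0*2+0=0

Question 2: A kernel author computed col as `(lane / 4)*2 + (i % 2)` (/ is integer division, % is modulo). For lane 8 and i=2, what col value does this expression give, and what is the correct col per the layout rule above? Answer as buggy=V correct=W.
`(lane / 4)*2 + (i % 2)`[8,2]→4
lane 8: G=2 (8/4), T=0 (8%4)
i=2: r=2+8=10, c=0*2+0=0
col: 4 vs 0

buggy=4 correct=0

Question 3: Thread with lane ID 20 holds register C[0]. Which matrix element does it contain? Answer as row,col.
5,0

20: g=5,t=0
[0] (5+0,0*2+0) = (5,0)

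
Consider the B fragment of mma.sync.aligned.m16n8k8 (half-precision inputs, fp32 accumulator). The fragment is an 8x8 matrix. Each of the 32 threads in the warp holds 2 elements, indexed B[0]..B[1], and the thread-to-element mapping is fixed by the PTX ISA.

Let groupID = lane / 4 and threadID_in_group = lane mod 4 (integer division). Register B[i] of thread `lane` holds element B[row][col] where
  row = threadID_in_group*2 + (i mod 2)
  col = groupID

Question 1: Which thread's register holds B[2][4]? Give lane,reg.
17,0

c=4⇒gr=4  r=2⇒th=1,odd=0
L=4*4+1=17  i=0=0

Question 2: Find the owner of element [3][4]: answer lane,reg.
17,1

c:4=>grp=4  r:3=>tig=1,lo=1
L=4*4+1=17  i=1=1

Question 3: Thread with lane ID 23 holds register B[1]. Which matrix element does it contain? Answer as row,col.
7,5

lane 23: gr=5 (23/4), th=3 (23%4)
i=1: r=3*2+1=7, c=gr=5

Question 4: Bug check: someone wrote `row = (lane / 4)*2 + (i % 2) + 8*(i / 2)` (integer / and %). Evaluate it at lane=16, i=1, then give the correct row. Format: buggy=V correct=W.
buggy=9 correct=1

`(lane / 4)*2 + (i % 2) + 8*(i / 2)`[16,1]=>9
L=16=>grp=16>>2=4, tig=16&3=0
[1]=>row 0·2+1=1  col grp=4
row: 9 vs 1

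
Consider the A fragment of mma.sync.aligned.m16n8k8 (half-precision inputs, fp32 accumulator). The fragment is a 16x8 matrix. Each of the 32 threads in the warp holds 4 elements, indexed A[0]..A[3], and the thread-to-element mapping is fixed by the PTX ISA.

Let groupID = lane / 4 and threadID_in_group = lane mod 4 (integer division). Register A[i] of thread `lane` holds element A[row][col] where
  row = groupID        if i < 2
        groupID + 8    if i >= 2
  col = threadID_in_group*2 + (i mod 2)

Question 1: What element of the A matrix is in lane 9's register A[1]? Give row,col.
2,3

9: gr=2,th=1
[1] (2+0,1*2+1) = (2,3)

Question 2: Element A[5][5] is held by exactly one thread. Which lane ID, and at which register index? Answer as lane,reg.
r=5->g=5,rb=0  c=5->t=2,b0=1
L=5*4+2=22  i=0*2+1=1

22,1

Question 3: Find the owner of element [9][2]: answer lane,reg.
r:9=>grp=1,rB=1  c:2=>tig=1,lo=0
L=1*4+1=5  i=1*2+0=2

5,2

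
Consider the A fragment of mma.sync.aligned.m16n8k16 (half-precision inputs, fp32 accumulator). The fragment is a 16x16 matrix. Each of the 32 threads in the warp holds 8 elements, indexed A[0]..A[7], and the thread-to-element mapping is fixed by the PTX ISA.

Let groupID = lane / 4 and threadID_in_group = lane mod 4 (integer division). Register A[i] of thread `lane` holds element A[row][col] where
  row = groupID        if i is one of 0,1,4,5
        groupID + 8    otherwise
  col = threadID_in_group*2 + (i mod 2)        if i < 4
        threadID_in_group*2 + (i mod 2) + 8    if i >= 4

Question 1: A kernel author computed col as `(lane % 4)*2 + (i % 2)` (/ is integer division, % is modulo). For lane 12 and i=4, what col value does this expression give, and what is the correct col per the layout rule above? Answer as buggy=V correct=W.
buggy=0 correct=8

`(lane % 4)*2 + (i % 2)`[12,4]=>0
12: grp=3,tig=0
[4] (3+0,0*2+0+8) = (3,8)
col: 0 vs 8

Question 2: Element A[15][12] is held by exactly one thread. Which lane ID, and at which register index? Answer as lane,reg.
r:15=>grp=7,rB=1  c:12=>cB=1,tig=2,lo=0
L=7*4+2=30  i=1*4+1*2+0=6

30,6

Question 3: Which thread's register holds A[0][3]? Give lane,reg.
1,1

r: 0->gid=0,r8=0  c: 3->c8=0,tid=1,i&1=1
L=0*4+1=1  i=0*4+0*2+1=1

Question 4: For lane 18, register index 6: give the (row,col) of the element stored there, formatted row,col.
lane 18→18/4=4, 18 mod 4=2
i=6  r:4+8→12  c:2·2+0+8→12

12,12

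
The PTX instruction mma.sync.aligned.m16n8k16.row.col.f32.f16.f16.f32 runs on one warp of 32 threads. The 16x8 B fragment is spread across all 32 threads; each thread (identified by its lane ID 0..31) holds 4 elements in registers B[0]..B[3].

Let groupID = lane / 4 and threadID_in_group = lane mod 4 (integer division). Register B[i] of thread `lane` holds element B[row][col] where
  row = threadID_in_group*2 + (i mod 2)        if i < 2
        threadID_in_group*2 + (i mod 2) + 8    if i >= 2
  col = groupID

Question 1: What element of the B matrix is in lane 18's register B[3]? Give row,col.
13,4

lane 18=>18/4=4, 18 mod 4=2
i=3  r:2·2+1+8=>13  c:4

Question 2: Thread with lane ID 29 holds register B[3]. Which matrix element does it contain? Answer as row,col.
11,7

lane 29->29/4=7, 29 mod 4=1
i=3  r:2·1+1+8->11  c:7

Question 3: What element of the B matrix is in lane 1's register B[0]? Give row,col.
lane 1: grp=0 (1/4), tig=1 (1%4)
i=0: r=1*2+0+0=2, c=grp=0

2,0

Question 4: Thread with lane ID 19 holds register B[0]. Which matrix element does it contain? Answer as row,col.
6,4

19: grp=4,tig=3
[0] (3*2+0+0,4) = (6,4)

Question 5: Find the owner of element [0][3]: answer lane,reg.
12,0

c: 3->gid=3  r: 0->r8=0,tid=0,i&1=0
L=3*4+0=12  i=0*2+0=0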